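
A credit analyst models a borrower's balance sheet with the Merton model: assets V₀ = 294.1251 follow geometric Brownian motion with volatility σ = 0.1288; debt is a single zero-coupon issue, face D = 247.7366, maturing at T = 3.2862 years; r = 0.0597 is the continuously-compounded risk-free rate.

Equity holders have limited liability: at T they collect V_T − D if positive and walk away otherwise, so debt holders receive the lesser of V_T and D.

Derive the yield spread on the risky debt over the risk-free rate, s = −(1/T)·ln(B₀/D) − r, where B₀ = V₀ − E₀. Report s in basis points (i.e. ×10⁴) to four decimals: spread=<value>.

spread=20.9976

d₁ = [ln(V₀/D) + (r + σ²/2)T] / (σ√T)
   = [ln(294.1251/247.7366) + (0.0597 + 0.5·0.1288²)·3.2862] / (0.1288·√3.2862)
   = [0.171639 + 0.223444] / 0.233487 = 1.692099
d₂ = d₁ − σ√T = 1.692099 − 0.233487 = 1.458612
N(d₁) = 0.954686,  N(d₂) = 0.927664,  e^(−rT) = 0.821859
E₀ = V₀·N(d₁) − D·e^(−rT)·N(d₂)
   = 294.1251·0.954686 − 247.7366·0.821859·0.927664 = 91.920572
B₀ = V₀ − E₀ = 294.1251 − 91.920572 = 202.204528
spread = −(1/T)·ln(B₀/D) − r = −(1/3.2862)·ln(202.204528/247.7366) − 0.0597 = 0.00209976
in basis points: 0.00209976 × 10⁴ = 20.9976 bp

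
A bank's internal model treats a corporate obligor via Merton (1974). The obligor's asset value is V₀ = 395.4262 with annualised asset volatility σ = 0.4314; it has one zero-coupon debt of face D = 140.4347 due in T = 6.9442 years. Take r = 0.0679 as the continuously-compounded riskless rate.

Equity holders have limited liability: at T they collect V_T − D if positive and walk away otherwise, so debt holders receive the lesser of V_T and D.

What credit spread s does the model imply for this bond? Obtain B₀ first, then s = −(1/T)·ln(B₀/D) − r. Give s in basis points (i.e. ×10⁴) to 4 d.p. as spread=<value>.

d₁ = [ln(V₀/D) + (r + σ²/2)T] / (σ√T)
   = [ln(395.4262/140.4347) + (0.0679 + 0.5·0.4314²)·6.9442] / (0.4314·√6.9442)
   = [1.035222 + 1.117690] / 1.136819 = 1.893803
d₂ = d₁ − σ√T = 1.893803 − 1.136819 = 0.756985
N(d₁) = 0.970874,  N(d₂) = 0.775470,  e^(−rT) = 0.624058
E₀ = V₀·N(d₁) − D·e^(−rT)·N(d₂)
   = 395.4262·0.970874 − 140.4347·0.624058·0.775470 = 315.947375
B₀ = V₀ − E₀ = 395.4262 − 315.947375 = 79.478825
spread = −(1/T)·ln(B₀/D) − r = −(1/6.9442)·ln(79.478825/140.4347) − 0.0679 = 0.01407517
in basis points: 0.01407517 × 10⁴ = 140.7517 bp

spread=140.7517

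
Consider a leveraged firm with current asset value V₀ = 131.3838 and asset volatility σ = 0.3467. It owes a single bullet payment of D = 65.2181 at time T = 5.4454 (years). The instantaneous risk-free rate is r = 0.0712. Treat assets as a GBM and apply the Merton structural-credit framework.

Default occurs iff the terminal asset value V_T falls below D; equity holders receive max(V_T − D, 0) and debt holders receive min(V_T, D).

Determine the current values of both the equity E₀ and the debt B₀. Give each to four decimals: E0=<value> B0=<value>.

E0=89.5358 B0=41.8480

d₁ = [ln(V₀/D) + (r + σ²/2)T] / (σ√T)
   = [ln(131.3838/65.2181) + (0.0712 + 0.5·0.3467²)·5.4454] / (0.3467·√5.4454)
   = [0.700386 + 0.714983] / 0.809038 = 1.749448
d₂ = d₁ − σ√T = 1.749448 − 0.809038 = 0.940410
N(d₁) = 0.959893,  N(d₂) = 0.826496,  e^(−rT) = 0.678607
E₀ = V₀·N(d₁) − D·e^(−rT)·N(d₂)
   = 131.3838·0.959893 − 65.2181·0.678607·0.826496 = 89.535760
B₀ = V₀ − E₀ = 131.3838 − 89.535760 = 41.848040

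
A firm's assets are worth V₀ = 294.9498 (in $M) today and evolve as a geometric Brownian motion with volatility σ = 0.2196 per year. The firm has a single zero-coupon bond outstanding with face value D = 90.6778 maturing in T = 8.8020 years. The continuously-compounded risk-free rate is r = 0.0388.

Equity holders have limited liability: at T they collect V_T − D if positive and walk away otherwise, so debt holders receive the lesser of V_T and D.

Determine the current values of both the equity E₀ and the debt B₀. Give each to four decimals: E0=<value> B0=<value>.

E0=230.7904 B0=64.1594

d₁ = [ln(V₀/D) + (r + σ²/2)T] / (σ√T)
   = [ln(294.9498/90.6778) + (0.0388 + 0.5·0.2196²)·8.8020] / (0.2196·√8.8020)
   = [1.179493 + 0.553752] / 0.651513 = 2.660338
d₂ = d₁ − σ√T = 2.660338 − 0.651513 = 2.008825
N(d₁) = 0.996097,  N(d₂) = 0.977722,  e^(−rT) = 0.710691
E₀ = V₀·N(d₁) − D·e^(−rT)·N(d₂)
   = 294.9498·0.996097 − 90.6778·0.710691·0.977722 = 230.790356
B₀ = V₀ − E₀ = 294.9498 − 230.790356 = 64.159444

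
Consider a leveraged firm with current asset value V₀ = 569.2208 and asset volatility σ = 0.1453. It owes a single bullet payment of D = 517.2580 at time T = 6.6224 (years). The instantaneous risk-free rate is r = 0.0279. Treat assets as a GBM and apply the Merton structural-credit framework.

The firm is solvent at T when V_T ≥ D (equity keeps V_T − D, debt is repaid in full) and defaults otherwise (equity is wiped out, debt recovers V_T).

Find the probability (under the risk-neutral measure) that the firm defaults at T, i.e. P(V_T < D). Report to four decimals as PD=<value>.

PD=0.2867

d₁ = [ln(V₀/D) + (r + σ²/2)T] / (σ√T)
   = [ln(569.2208/517.2580) + (0.0279 + 0.5·0.1453²)·6.6224] / (0.1453·√6.6224)
   = [0.095727 + 0.254671] / 0.373915 = 0.937105
d₂ = d₁ − σ√T = 0.937105 − 0.373915 = 0.563190
risk-neutral PD = N(−d₂) = N(-0.563190) = 0.286653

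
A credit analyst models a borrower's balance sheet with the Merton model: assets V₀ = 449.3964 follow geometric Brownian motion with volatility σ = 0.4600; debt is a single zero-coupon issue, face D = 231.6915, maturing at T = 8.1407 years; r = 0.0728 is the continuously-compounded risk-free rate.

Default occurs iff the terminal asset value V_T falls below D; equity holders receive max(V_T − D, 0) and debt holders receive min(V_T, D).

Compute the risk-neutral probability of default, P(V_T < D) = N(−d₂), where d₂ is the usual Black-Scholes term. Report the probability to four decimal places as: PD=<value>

PD=0.3821

d₁ = [ln(V₀/D) + (r + σ²/2)T] / (σ√T)
   = [ln(449.3964/231.6915) + (0.0728 + 0.5·0.4600²)·8.1407] / (0.4600·√8.1407)
   = [0.662499 + 1.453929] / 1.312468 = 1.612556
d₂ = d₁ − σ√T = 1.612556 − 1.312468 = 0.300088
risk-neutral PD = N(−d₂) = N(-0.300088) = 0.382055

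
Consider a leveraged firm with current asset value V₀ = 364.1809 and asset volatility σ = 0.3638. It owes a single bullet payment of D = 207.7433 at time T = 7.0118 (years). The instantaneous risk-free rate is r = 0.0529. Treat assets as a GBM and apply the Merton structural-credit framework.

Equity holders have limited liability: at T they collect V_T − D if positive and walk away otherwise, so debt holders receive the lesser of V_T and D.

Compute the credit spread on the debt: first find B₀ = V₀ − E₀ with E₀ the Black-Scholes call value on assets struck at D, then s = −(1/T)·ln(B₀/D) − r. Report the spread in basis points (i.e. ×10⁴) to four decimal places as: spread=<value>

d₁ = [ln(V₀/D) + (r + σ²/2)T] / (σ√T)
   = [ln(364.1809/207.7433) + (0.0529 + 0.5·0.3638²)·7.0118] / (0.3638·√7.0118)
   = [0.561348 + 0.834932] / 0.963335 = 1.449422
d₂ = d₁ − σ√T = 1.449422 − 0.963335 = 0.486087
N(d₁) = 0.926390,  N(d₂) = 0.686547,  e^(−rT) = 0.690096
E₀ = V₀·N(d₁) − D·e^(−rT)·N(d₂)
   = 364.1809·0.926390 − 207.7433·0.690096·0.686547 = 238.948214
B₀ = V₀ − E₀ = 364.1809 − 238.948214 = 125.232686
spread = −(1/T)·ln(B₀/D) − r = −(1/7.0118)·ln(125.232686/207.7433) − 0.0529 = 0.01928256
in basis points: 0.01928256 × 10⁴ = 192.8256 bp

spread=192.8256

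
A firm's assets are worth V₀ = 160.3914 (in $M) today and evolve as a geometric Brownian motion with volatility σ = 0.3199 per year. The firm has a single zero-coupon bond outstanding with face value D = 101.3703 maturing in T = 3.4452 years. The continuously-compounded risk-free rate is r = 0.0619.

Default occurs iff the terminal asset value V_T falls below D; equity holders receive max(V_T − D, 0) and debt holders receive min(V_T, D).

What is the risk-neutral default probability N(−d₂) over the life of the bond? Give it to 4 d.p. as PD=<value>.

d₁ = [ln(V₀/D) + (r + σ²/2)T] / (σ√T)
   = [ln(160.3914/101.3703) + (0.0619 + 0.5·0.3199²)·3.4452] / (0.3199·√3.4452)
   = [0.458837 + 0.389542] / 0.593774 = 1.428790
d₂ = d₁ − σ√T = 1.428790 − 0.593774 = 0.835015
risk-neutral PD = N(−d₂) = N(-0.835015) = 0.201854

PD=0.2019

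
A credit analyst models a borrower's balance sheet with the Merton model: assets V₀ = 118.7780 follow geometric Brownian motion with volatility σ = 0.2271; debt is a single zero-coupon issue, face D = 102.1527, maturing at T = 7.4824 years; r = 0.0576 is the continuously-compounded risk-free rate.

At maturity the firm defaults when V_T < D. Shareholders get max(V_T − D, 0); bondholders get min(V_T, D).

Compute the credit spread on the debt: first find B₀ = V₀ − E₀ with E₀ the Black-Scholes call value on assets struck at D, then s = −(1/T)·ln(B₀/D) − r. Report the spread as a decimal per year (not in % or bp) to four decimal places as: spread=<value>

d₁ = [ln(V₀/D) + (r + σ²/2)T] / (σ√T)
   = [ln(118.7780/102.1527) + (0.0576 + 0.5·0.2271²)·7.4824] / (0.2271·√7.4824)
   = [0.150787 + 0.623936] / 0.621209 = 1.247123
d₂ = d₁ − σ√T = 1.247123 − 0.621209 = 0.625914
N(d₁) = 0.893824,  N(d₂) = 0.734314,  e^(−rT) = 0.649868
E₀ = V₀·N(d₁) − D·e^(−rT)·N(d₂)
   = 118.7780·0.893824 − 102.1527·0.649868·0.734314 = 57.418587
B₀ = V₀ − E₀ = 118.7780 − 57.418587 = 61.359413
spread = −(1/T)·ln(B₀/D) − r = −(1/7.4824)·ln(61.359413/102.1527) − 0.0576 = 0.01052255

spread=0.0105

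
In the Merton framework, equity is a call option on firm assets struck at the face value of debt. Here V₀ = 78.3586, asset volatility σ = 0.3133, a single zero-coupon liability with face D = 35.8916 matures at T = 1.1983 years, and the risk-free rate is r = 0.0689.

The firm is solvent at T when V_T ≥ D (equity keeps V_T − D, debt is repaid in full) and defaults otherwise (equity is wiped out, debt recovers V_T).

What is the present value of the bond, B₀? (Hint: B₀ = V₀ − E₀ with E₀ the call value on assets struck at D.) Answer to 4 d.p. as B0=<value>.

B0=33.0146

d₁ = [ln(V₀/D) + (r + σ²/2)T] / (σ√T)
   = [ln(78.3586/35.8916) + (0.0689 + 0.5·0.3133²)·1.1983] / (0.3133·√1.1983)
   = [0.780792 + 0.141374] / 0.342960 = 2.688846
d₂ = d₁ − σ√T = 2.688846 − 0.342960 = 2.345886
N(d₁) = 0.996415,  N(d₂) = 0.990509,  e^(−rT) = 0.920754
E₀ = V₀·N(d₁) − D·e^(−rT)·N(d₂)
   = 78.3586·0.996415 − 35.8916·0.920754·0.990509 = 45.344019
B₀ = V₀ − E₀ = 78.3586 − 45.344019 = 33.014581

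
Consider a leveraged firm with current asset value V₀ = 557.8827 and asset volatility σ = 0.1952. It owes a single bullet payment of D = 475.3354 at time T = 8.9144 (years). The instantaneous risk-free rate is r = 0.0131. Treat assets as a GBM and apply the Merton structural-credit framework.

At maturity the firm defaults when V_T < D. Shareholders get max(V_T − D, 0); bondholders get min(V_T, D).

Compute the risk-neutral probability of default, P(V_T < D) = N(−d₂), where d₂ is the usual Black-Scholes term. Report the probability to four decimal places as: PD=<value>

PD=0.4271

d₁ = [ln(V₀/D) + (r + σ²/2)T] / (σ√T)
   = [ln(557.8827/475.3354) + (0.0131 + 0.5·0.1952²)·8.9144] / (0.1952·√8.9144)
   = [0.160128 + 0.286612] / 0.582808 = 0.766529
d₂ = d₁ − σ√T = 0.766529 − 0.582808 = 0.183720
risk-neutral PD = N(−d₂) = N(-0.183720) = 0.427116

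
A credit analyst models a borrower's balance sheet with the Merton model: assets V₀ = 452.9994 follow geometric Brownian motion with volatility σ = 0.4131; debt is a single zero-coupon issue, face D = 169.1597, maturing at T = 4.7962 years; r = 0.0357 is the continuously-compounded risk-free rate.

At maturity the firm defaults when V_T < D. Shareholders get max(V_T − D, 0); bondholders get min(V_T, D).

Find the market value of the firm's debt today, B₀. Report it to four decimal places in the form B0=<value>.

d₁ = [ln(V₀/D) + (r + σ²/2)T] / (σ√T)
   = [ln(452.9994/169.1597) + (0.0357 + 0.5·0.4131²)·4.7962] / (0.4131·√4.7962)
   = [0.985048 + 0.580464] / 0.904698 = 1.730424
d₂ = d₁ − σ√T = 1.730424 − 0.904698 = 0.825725
N(d₁) = 0.958223,  N(d₂) = 0.795520,  e^(−rT) = 0.842633
E₀ = V₀·N(d₁) − D·e^(−rT)·N(d₂)
   = 452.9994·0.958223 − 169.1597·0.842633·0.795520 = 320.681310
B₀ = V₀ − E₀ = 452.9994 − 320.681310 = 132.318090

B0=132.3181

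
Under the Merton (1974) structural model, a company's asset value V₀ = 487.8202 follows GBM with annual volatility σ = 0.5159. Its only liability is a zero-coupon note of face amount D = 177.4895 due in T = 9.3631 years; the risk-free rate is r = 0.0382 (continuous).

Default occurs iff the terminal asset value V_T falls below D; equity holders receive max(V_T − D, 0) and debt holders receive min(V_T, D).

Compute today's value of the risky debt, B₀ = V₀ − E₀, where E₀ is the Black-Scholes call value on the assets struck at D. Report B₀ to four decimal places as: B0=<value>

B0=89.7230

d₁ = [ln(V₀/D) + (r + σ²/2)T] / (σ√T)
   = [ln(487.8202/177.4895) + (0.0382 + 0.5·0.5159²)·9.3631] / (0.5159·√9.3631)
   = [1.011035 + 1.603678] / 1.578612 = 1.656337
d₂ = d₁ − σ√T = 1.656337 − 1.578612 = 0.077725
N(d₁) = 0.951173,  N(d₂) = 0.530977,  e^(−rT) = 0.699304
E₀ = V₀·N(d₁) − D·e^(−rT)·N(d₂)
   = 487.8202·0.951173 − 177.4895·0.699304·0.530977 = 398.097195
B₀ = V₀ − E₀ = 487.8202 − 398.097195 = 89.723005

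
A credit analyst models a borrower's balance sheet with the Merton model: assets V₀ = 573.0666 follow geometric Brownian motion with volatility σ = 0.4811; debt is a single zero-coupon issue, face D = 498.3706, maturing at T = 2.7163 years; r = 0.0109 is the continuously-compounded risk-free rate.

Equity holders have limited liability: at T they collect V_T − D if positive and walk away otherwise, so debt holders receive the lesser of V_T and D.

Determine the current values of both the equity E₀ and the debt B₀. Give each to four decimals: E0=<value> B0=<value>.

d₁ = [ln(V₀/D) + (r + σ²/2)T] / (σ√T)
   = [ln(573.0666/498.3706) + (0.0109 + 0.5·0.4811²)·2.7163] / (0.4811·√2.7163)
   = [0.139658 + 0.343961] / 0.792911 = 0.609929
d₂ = d₁ − σ√T = 0.609929 − 0.792911 = -0.182982
N(d₁) = 0.729046,  N(d₂) = 0.427406,  e^(−rT) = 0.970826
E₀ = V₀·N(d₁) − D·e^(−rT)·N(d₂)
   = 573.0666·0.729046 − 498.3706·0.970826·0.427406 = 210.999158
B₀ = V₀ − E₀ = 573.0666 − 210.999158 = 362.067442

E0=210.9992 B0=362.0674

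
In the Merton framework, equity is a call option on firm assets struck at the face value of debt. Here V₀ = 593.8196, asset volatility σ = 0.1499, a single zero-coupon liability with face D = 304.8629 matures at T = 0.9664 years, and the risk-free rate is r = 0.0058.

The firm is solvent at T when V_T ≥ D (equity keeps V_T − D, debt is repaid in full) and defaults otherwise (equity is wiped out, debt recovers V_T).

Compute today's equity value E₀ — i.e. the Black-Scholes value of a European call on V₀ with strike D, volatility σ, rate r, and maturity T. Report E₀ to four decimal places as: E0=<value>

d₁ = [ln(V₀/D) + (r + σ²/2)T] / (σ√T)
   = [ln(593.8196/304.8629) + (0.0058 + 0.5·0.1499²)·0.9664] / (0.1499·√0.9664)
   = [0.666713 + 0.016463] / 0.147360 = 4.636097
d₂ = d₁ − σ√T = 4.636097 − 0.147360 = 4.488737
N(d₁) = 0.999998,  N(d₂) = 0.999996,  e^(−rT) = 0.994411
E₀ = V₀·N(d₁) − D·e^(−rT)·N(d₂)
   = 593.8196·0.999998 − 304.8629·0.994411·0.999996 = 290.660745

E0=290.6607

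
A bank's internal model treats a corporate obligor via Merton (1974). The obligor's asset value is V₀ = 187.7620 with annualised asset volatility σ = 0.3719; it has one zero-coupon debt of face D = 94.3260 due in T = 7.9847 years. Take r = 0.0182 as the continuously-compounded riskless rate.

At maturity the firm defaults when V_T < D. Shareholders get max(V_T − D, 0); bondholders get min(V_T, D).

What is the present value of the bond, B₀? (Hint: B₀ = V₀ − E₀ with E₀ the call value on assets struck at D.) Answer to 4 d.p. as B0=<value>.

B0=66.9768

d₁ = [ln(V₀/D) + (r + σ²/2)T] / (σ√T)
   = [ln(187.7620/94.3260) + (0.0182 + 0.5·0.3719²)·7.9847] / (0.3719·√7.9847)
   = [0.688418 + 0.697502] / 1.050886 = 1.318812
d₂ = d₁ − σ√T = 1.318812 − 1.050886 = 0.267926
N(d₁) = 0.906384,  N(d₂) = 0.605622,  e^(−rT) = 0.864744
E₀ = V₀·N(d₁) − D·e^(−rT)·N(d₂)
   = 187.7620·0.906384 − 94.3260·0.864744·0.605622 = 120.785186
B₀ = V₀ − E₀ = 187.7620 − 120.785186 = 66.976814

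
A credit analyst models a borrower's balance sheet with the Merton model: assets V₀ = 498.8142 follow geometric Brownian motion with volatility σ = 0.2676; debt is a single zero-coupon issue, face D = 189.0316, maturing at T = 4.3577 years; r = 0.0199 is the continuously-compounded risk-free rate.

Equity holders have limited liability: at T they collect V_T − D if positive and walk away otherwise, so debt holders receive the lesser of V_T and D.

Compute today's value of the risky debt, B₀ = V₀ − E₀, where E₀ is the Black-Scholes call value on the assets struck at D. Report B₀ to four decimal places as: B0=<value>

d₁ = [ln(V₀/D) + (r + σ²/2)T] / (σ√T)
   = [ln(498.8142/189.0316) + (0.0199 + 0.5·0.2676²)·4.3577] / (0.2676·√4.3577)
   = [0.970319 + 0.242745] / 0.558618 = 2.171547
d₂ = d₁ − σ√T = 2.171547 − 0.558618 = 1.612929
N(d₁) = 0.985055,  N(d₂) = 0.946620,  e^(−rT) = 0.916935
E₀ = V₀·N(d₁) − D·e^(−rT)·N(d₂)
   = 498.8142·0.985055 − 189.0316·0.916935·0.946620 = 327.282023
B₀ = V₀ − E₀ = 498.8142 − 327.282023 = 171.532177

B0=171.5322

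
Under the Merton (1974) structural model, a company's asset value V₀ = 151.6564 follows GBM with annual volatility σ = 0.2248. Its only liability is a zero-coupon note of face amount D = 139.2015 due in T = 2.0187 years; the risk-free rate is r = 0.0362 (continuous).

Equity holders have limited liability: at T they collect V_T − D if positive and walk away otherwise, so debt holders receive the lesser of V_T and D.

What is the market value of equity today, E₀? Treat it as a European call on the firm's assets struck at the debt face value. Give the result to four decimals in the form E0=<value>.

d₁ = [ln(V₀/D) + (r + σ²/2)T] / (σ√T)
   = [ln(151.6564/139.2015) + (0.0362 + 0.5·0.2248²)·2.0187] / (0.2248·√2.0187)
   = [0.085695 + 0.124084] / 0.319398 = 0.656796
d₂ = d₁ − σ√T = 0.656796 − 0.319398 = 0.337398
N(d₁) = 0.744344,  N(d₂) = 0.632092,  e^(−rT) = 0.929529
E₀ = V₀·N(d₁) − D·e^(−rT)·N(d₂)
   = 151.6564·0.744344 − 139.2015·0.929529·0.632092 = 31.097014

E0=31.0970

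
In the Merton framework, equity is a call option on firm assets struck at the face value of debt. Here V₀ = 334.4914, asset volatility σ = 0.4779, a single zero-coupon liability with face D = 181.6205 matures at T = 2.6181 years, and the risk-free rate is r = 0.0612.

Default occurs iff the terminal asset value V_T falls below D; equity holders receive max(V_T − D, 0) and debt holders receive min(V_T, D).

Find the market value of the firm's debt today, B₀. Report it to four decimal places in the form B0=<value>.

d₁ = [ln(V₀/D) + (r + σ²/2)T] / (σ√T)
   = [ln(334.4914/181.6205) + (0.0612 + 0.5·0.4779²)·2.6181] / (0.4779·√2.6181)
   = [0.610692 + 0.459200] / 0.773268 = 1.383597
d₂ = d₁ − σ√T = 1.383597 − 0.773268 = 0.610329
N(d₁) = 0.916759,  N(d₂) = 0.729178,  e^(−rT) = 0.851950
E₀ = V₀·N(d₁) − D·e^(−rT)·N(d₂)
   = 334.4914·0.916759 − 181.6205·0.851950·0.729178 = 193.821186
B₀ = V₀ − E₀ = 334.4914 − 193.821186 = 140.670214

B0=140.6702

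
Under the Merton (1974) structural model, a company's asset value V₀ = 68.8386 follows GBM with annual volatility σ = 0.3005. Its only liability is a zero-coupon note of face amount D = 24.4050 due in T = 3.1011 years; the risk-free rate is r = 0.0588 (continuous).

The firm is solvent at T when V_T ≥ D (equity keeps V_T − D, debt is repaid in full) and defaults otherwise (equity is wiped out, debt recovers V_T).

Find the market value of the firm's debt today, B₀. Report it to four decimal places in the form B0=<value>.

B0=20.2674

d₁ = [ln(V₀/D) + (r + σ²/2)T] / (σ√T)
   = [ln(68.8386/24.4050) + (0.0588 + 0.5·0.3005²)·3.1011] / (0.3005·√3.1011)
   = [1.036977 + 0.322360] / 0.529179 = 2.568766
d₂ = d₁ − σ√T = 2.568766 − 0.529179 = 2.039587
N(d₁) = 0.994897,  N(d₂) = 0.979304,  e^(−rT) = 0.833314
E₀ = V₀·N(d₁) − D·e^(−rT)·N(d₂)
   = 68.8386·0.994897 − 24.4050·0.833314·0.979304 = 48.571172
B₀ = V₀ − E₀ = 68.8386 − 48.571172 = 20.267428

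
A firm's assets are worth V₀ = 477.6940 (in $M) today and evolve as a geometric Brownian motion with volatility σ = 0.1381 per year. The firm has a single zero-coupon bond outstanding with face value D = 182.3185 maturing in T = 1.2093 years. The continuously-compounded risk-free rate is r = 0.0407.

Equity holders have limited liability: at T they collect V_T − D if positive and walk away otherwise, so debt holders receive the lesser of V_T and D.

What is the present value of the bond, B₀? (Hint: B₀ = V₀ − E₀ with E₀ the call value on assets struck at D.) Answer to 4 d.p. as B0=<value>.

B0=173.5623

d₁ = [ln(V₀/D) + (r + σ²/2)T] / (σ√T)
   = [ln(477.6940/182.3185) + (0.0407 + 0.5·0.1381²)·1.2093] / (0.1381·√1.2093)
   = [0.963215 + 0.060750] / 0.151866 = 6.742556
d₂ = d₁ − σ√T = 6.742556 − 0.151866 = 6.590690
N(d₁) = 1.000000,  N(d₂) = 1.000000,  e^(−rT) = 0.951973
E₀ = V₀·N(d₁) − D·e^(−rT)·N(d₂)
   = 477.6940·1.000000 − 182.3185·0.951973·1.000000 = 304.131694
B₀ = V₀ − E₀ = 477.6940 − 304.131694 = 173.562306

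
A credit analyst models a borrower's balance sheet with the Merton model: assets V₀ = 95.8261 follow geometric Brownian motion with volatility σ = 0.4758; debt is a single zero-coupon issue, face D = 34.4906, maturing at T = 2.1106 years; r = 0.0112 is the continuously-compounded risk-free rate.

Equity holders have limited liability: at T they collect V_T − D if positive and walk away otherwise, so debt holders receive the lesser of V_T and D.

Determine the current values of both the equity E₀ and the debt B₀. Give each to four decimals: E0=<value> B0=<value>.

d₁ = [ln(V₀/D) + (r + σ²/2)T] / (σ√T)
   = [ln(95.8261/34.4906) + (0.0112 + 0.5·0.4758²)·2.1106] / (0.4758·√2.1106)
   = [1.021848 + 0.262543] / 0.691238 = 1.858104
d₂ = d₁ − σ√T = 1.858104 − 0.691238 = 1.166867
N(d₁) = 0.968423,  N(d₂) = 0.878368,  e^(−rT) = 0.976638
E₀ = V₀·N(d₁) − D·e^(−rT)·N(d₂)
   = 95.8261·0.968423 − 34.4906·0.976638·0.878368 = 63.212501
B₀ = V₀ − E₀ = 95.8261 − 63.212501 = 32.613599

E0=63.2125 B0=32.6136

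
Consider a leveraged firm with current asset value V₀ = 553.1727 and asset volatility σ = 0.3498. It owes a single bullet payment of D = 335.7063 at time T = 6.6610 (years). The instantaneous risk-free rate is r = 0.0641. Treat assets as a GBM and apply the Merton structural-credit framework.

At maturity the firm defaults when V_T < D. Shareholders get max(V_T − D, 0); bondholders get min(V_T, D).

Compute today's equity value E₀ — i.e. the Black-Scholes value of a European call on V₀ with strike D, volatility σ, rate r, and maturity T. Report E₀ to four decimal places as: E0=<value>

d₁ = [ln(V₀/D) + (r + σ²/2)T] / (σ√T)
   = [ln(553.1727/335.7063) + (0.0641 + 0.5·0.3498²)·6.6610] / (0.3498·√6.6610)
   = [0.499434 + 0.834490] / 0.902796 = 1.477548
d₂ = d₁ − σ√T = 1.477548 − 0.902796 = 0.574752
N(d₁) = 0.930236,  N(d₂) = 0.717270,  e^(−rT) = 0.652483
E₀ = V₀·N(d₁) − D·e^(−rT)·N(d₂)
   = 553.1727·0.930236 − 335.7063·0.652483·0.717270 = 357.468077

E0=357.4681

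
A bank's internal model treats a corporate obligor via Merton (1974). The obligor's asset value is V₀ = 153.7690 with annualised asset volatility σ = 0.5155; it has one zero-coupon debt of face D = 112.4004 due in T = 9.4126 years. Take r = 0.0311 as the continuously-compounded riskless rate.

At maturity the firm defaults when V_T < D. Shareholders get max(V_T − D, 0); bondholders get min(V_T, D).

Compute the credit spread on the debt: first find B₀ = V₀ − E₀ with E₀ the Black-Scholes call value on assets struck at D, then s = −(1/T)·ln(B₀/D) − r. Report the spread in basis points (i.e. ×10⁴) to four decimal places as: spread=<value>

spread=611.9144

d₁ = [ln(V₀/D) + (r + σ²/2)T] / (σ√T)
   = [ln(153.7690/112.4004) + (0.0311 + 0.5·0.5155²)·9.4126] / (0.5155·√9.4126)
   = [0.313384 + 1.543385] / 1.581552 = 1.174017
d₂ = d₁ − σ√T = 1.174017 − 1.581552 = -0.407535
N(d₁) = 0.879806,  N(d₂) = 0.341808,  e^(−rT) = 0.746222
E₀ = V₀·N(d₁) − D·e^(−rT)·N(d₂)
   = 153.7690·0.879806 − 112.4004·0.746222·0.341808 = 106.617533
B₀ = V₀ − E₀ = 153.7690 − 106.617533 = 47.151467
spread = −(1/T)·ln(B₀/D) − r = −(1/9.4126)·ln(47.151467/112.4004) − 0.0311 = 0.06119144
in basis points: 0.06119144 × 10⁴ = 611.9144 bp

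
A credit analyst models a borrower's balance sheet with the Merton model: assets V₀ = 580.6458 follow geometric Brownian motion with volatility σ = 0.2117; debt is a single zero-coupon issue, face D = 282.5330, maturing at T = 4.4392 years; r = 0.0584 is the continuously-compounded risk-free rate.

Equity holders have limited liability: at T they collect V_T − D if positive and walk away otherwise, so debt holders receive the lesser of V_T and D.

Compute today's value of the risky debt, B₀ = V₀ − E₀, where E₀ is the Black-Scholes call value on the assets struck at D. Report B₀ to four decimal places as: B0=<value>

d₁ = [ln(V₀/D) + (r + σ²/2)T] / (σ√T)
   = [ln(580.6458/282.5330) + (0.0584 + 0.5·0.2117²)·4.4392] / (0.2117·√4.4392)
   = [0.720346 + 0.358725] / 0.446039 = 2.419227
d₂ = d₁ − σ√T = 2.419227 − 0.446039 = 1.973187
N(d₁) = 0.992223,  N(d₂) = 0.975763,  e^(−rT) = 0.771631
E₀ = V₀·N(d₁) − D·e^(−rT)·N(d₂)
   = 580.6458·0.992223 − 282.5330·0.771631·0.975763 = 363.403089
B₀ = V₀ − E₀ = 580.6458 − 363.403089 = 217.242711

B0=217.2427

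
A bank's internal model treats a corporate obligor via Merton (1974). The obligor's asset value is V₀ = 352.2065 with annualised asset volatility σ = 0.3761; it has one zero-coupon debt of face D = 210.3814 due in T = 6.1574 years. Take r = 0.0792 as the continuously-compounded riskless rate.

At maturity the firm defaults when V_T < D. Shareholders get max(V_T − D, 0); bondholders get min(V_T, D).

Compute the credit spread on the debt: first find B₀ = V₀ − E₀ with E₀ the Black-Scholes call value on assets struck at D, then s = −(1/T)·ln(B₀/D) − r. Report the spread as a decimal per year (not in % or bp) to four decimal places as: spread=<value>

d₁ = [ln(V₀/D) + (r + σ²/2)T] / (σ√T)
   = [ln(352.2065/210.3814) + (0.0792 + 0.5·0.3761²)·6.1574] / (0.3761·√6.1574)
   = [0.515296 + 0.923152] / 0.933259 = 1.541317
d₂ = d₁ − σ√T = 1.541317 − 0.933259 = 0.608058
N(d₁) = 0.938380,  N(d₂) = 0.728426,  e^(−rT) = 0.614058
E₀ = V₀·N(d₁) − D·e^(−rT)·N(d₂)
   = 352.2065·0.938380 − 210.3814·0.614058·0.728426 = 236.400944
B₀ = V₀ − E₀ = 352.2065 − 236.400944 = 115.805556
spread = −(1/T)·ln(B₀/D) − r = −(1/6.1574)·ln(115.805556/210.3814) − 0.0792 = 0.01775806

spread=0.0178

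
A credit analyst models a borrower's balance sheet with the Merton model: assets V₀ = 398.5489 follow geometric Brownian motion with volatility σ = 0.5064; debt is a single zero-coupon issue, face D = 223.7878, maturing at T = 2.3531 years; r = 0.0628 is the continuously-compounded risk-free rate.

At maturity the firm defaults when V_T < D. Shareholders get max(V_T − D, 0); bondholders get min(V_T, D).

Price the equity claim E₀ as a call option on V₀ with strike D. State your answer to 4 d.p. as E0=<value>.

d₁ = [ln(V₀/D) + (r + σ²/2)T] / (σ√T)
   = [ln(398.5489/223.7878) + (0.0628 + 0.5·0.5064²)·2.3531] / (0.5064·√2.3531)
   = [0.577132 + 0.449490] / 0.776808 = 1.321590
d₂ = d₁ − σ√T = 1.321590 − 0.776808 = 0.544782
N(d₁) = 0.906848,  N(d₂) = 0.707048,  e^(−rT) = 0.862625
E₀ = V₀·N(d₁) − D·e^(−rT)·N(d₂)
   = 398.5489·0.906848 − 223.7878·0.862625·0.707048 = 224.930983

E0=224.9310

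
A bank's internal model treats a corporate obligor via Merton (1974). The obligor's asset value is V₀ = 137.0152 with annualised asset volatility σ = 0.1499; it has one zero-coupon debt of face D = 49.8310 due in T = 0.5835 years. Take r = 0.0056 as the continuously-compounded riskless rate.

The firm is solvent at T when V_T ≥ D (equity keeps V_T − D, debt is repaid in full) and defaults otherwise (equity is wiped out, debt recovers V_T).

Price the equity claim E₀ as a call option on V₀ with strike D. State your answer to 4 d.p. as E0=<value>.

d₁ = [ln(V₀/D) + (r + σ²/2)T] / (σ√T)
   = [ln(137.0152/49.8310) + (0.0056 + 0.5·0.1499²)·0.5835] / (0.1499·√0.5835)
   = [1.011455 + 0.009823] / 0.114504 = 8.919116
d₂ = d₁ − σ√T = 8.919116 − 0.114504 = 8.804612
N(d₁) = 1.000000,  N(d₂) = 1.000000,  e^(−rT) = 0.996738
E₀ = V₀·N(d₁) − D·e^(−rT)·N(d₂)
   = 137.0152·1.000000 − 49.8310·0.996738·1.000000 = 87.346762

E0=87.3468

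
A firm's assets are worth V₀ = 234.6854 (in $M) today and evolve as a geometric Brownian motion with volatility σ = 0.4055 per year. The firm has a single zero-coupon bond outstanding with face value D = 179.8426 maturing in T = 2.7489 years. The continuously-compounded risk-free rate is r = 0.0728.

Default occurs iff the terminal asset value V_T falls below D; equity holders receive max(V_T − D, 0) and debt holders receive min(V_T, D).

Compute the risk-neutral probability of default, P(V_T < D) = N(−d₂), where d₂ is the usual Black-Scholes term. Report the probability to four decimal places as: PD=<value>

PD=0.3604

d₁ = [ln(V₀/D) + (r + σ²/2)T] / (σ√T)
   = [ln(234.6854/179.8426) + (0.0728 + 0.5·0.4055²)·2.7489] / (0.4055·√2.7489)
   = [0.266164 + 0.426121] / 0.672311 = 1.029709
d₂ = d₁ − σ√T = 1.029709 − 0.672311 = 0.357398
risk-neutral PD = N(−d₂) = N(-0.357398) = 0.360397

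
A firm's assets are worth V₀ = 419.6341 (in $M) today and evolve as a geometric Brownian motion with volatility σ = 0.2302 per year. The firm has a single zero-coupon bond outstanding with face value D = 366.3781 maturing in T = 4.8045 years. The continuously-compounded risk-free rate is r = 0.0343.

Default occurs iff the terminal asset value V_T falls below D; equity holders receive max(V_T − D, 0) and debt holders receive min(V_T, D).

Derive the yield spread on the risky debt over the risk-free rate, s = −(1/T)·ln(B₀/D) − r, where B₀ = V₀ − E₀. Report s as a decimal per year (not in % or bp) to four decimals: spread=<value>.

spread=0.0215

d₁ = [ln(V₀/D) + (r + σ²/2)T] / (σ√T)
   = [ln(419.6341/366.3781) + (0.0343 + 0.5·0.2302²)·4.8045] / (0.2302·√4.8045)
   = [0.135717 + 0.292094] / 0.504579 = 0.847858
d₂ = d₁ − σ√T = 0.847858 − 0.504579 = 0.343279
N(d₁) = 0.801742,  N(d₂) = 0.634306,  e^(−rT) = 0.848068
E₀ = V₀·N(d₁) − D·e^(−rT)·N(d₂)
   = 419.6341·0.801742 − 366.3781·0.848068·0.634306 = 139.350698
B₀ = V₀ − E₀ = 419.6341 − 139.350698 = 280.283402
spread = −(1/T)·ln(B₀/D) − r = −(1/4.8045)·ln(280.283402/366.3781) − 0.0343 = 0.02145286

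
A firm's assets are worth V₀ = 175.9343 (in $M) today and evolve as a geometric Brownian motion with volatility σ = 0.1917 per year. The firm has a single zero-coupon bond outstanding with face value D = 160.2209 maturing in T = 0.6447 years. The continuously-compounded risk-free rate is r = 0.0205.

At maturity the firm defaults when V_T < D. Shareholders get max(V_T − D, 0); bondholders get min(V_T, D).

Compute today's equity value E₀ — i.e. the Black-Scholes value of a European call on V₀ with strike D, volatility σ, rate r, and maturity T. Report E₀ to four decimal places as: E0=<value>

E0=21.5183

d₁ = [ln(V₀/D) + (r + σ²/2)T] / (σ√T)
   = [ln(175.9343/160.2209) + (0.0205 + 0.5·0.1917²)·0.6447] / (0.1917·√0.6447)
   = [0.093557 + 0.025062] / 0.153922 = 0.770646
d₂ = d₁ − σ√T = 0.770646 − 0.153922 = 0.616724
N(d₁) = 0.779542,  N(d₂) = 0.731292,  e^(−rT) = 0.986871
E₀ = V₀·N(d₁) − D·e^(−rT)·N(d₂)
   = 175.9343·0.779542 − 160.2209·0.986871·0.731292 = 21.518260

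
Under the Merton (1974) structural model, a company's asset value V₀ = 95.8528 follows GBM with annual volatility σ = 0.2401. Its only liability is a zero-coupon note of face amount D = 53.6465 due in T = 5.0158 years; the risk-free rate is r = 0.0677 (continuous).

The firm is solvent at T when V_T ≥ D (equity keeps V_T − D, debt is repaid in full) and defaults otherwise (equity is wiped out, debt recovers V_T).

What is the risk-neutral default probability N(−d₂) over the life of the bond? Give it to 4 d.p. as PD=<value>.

d₁ = [ln(V₀/D) + (r + σ²/2)T] / (σ√T)
   = [ln(95.8528/53.6465) + (0.0677 + 0.5·0.2401²)·5.0158] / (0.2401·√5.0158)
   = [0.580397 + 0.484145] / 0.537728 = 1.979706
d₂ = d₁ − σ√T = 1.979706 − 0.537728 = 1.441979
risk-neutral PD = N(−d₂) = N(-1.441979) = 0.074654

PD=0.0747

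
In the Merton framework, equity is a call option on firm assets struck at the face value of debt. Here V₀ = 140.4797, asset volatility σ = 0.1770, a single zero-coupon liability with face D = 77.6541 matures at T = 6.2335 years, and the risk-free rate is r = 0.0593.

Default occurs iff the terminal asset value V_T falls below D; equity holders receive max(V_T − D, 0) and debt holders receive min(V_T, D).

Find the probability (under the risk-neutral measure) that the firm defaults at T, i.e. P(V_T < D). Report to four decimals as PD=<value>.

d₁ = [ln(V₀/D) + (r + σ²/2)T] / (σ√T)
   = [ln(140.4797/77.6541) + (0.0593 + 0.5·0.1770²)·6.2335] / (0.1770·√6.2335)
   = [0.592799 + 0.467291] / 0.441916 = 2.398852
d₂ = d₁ − σ√T = 2.398852 − 0.441916 = 1.956936
risk-neutral PD = N(−d₂) = N(-1.956936) = 0.025177

PD=0.0252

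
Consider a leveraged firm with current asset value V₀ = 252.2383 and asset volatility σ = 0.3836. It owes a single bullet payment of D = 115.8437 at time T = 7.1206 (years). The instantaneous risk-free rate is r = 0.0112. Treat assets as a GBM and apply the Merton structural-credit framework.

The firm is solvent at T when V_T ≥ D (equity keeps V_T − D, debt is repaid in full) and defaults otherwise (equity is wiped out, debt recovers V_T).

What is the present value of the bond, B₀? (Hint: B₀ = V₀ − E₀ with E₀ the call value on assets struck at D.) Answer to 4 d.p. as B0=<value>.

B0=89.4913

d₁ = [ln(V₀/D) + (r + σ²/2)T] / (σ√T)
   = [ln(252.2383/115.8437) + (0.0112 + 0.5·0.3836²)·7.1206] / (0.3836·√7.1206)
   = [0.778132 + 0.603645] / 1.023616 = 1.349899
d₂ = d₁ − σ√T = 1.349899 − 1.023616 = 0.326283
N(d₁) = 0.911476,  N(d₂) = 0.627895,  e^(−rT) = 0.923346
E₀ = V₀·N(d₁) − D·e^(−rT)·N(d₂)
   = 252.2383·0.911476 − 115.8437·0.923346·0.627895 = 162.747024
B₀ = V₀ − E₀ = 252.2383 − 162.747024 = 89.491276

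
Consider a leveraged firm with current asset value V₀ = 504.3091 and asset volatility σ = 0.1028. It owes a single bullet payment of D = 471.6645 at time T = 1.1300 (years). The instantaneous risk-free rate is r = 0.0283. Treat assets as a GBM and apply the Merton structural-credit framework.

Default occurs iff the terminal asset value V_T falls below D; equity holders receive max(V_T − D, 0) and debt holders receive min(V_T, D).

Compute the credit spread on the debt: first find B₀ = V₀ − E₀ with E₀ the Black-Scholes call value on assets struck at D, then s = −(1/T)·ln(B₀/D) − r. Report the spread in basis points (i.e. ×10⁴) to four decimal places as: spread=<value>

d₁ = [ln(V₀/D) + (r + σ²/2)T] / (σ√T)
   = [ln(504.3091/471.6645) + (0.0283 + 0.5·0.1028²)·1.1300] / (0.1028·√1.1300)
   = [0.066921 + 0.037950] / 0.109278 = 0.959675
d₂ = d₁ − σ√T = 0.959675 − 0.109278 = 0.850397
N(d₁) = 0.831391,  N(d₂) = 0.802448,  e^(−rT) = 0.968527
E₀ = V₀·N(d₁) − D·e^(−rT)·N(d₂)
   = 504.3091·0.831391 − 471.6645·0.968527·0.802448 = 52.703815
B₀ = V₀ − E₀ = 504.3091 − 52.703815 = 451.605285
spread = −(1/T)·ln(B₀/D) − r = −(1/1.1300)·ln(451.605285/471.6645) − 0.0283 = 0.01015964
in basis points: 0.01015964 × 10⁴ = 101.5964 bp

spread=101.5964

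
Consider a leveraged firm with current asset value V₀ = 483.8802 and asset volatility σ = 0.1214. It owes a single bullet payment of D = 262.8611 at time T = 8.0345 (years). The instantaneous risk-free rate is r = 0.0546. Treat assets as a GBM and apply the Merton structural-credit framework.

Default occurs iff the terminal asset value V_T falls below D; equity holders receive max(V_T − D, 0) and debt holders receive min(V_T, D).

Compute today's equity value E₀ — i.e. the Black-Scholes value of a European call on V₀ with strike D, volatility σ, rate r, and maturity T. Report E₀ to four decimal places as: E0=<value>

d₁ = [ln(V₀/D) + (r + σ²/2)T] / (σ√T)
   = [ln(483.8802/262.8611) + (0.0546 + 0.5·0.1214²)·8.0345] / (0.1214·√8.0345)
   = [0.610212 + 0.497890] / 0.344111 = 3.220189
d₂ = d₁ − σ√T = 3.220189 − 0.344111 = 2.876078
N(d₁) = 0.999359,  N(d₂) = 0.997987,  e^(−rT) = 0.644885
E₀ = V₀·N(d₁) − D·e^(−rT)·N(d₂)
   = 483.8802·0.999359 − 262.8611·0.644885·0.997987 = 314.396428

E0=314.3964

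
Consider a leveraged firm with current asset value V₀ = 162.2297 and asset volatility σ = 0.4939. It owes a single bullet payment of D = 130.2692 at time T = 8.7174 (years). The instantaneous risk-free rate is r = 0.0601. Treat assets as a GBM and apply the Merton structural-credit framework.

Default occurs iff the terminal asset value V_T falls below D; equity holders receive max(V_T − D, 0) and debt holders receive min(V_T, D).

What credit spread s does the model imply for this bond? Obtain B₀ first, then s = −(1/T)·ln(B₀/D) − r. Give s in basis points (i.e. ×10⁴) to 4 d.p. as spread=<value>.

d₁ = [ln(V₀/D) + (r + σ²/2)T] / (σ√T)
   = [ln(162.2297/130.2692) + (0.0601 + 0.5·0.4939²)·8.7174] / (0.4939·√8.7174)
   = [0.219410 + 1.587165] / 1.458252 = 1.238864
d₂ = d₁ − σ√T = 1.238864 − 1.458252 = -0.219388
N(d₁) = 0.892302,  N(d₂) = 0.413174,  e^(−rT) = 0.592197
E₀ = V₀·N(d₁) − D·e^(−rT)·N(d₂)
   = 162.2297·0.892302 − 130.2692·0.592197·0.413174 = 112.883570
B₀ = V₀ − E₀ = 162.2297 − 112.883570 = 49.346130
spread = −(1/T)·ln(B₀/D) − r = −(1/8.7174)·ln(49.346130/130.2692) − 0.0601 = 0.05125703
in basis points: 0.05125703 × 10⁴ = 512.5703 bp

spread=512.5703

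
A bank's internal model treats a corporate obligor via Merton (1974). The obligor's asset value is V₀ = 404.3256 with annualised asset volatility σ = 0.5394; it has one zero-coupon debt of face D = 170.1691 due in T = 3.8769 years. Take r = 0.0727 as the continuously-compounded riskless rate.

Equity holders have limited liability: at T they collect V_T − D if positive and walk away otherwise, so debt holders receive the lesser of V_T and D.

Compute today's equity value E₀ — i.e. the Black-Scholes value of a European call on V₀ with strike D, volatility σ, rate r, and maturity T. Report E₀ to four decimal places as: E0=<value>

d₁ = [ln(V₀/D) + (r + σ²/2)T] / (σ√T)
   = [ln(404.3256/170.1691) + (0.0727 + 0.5·0.5394²)·3.8769] / (0.5394·√3.8769)
   = [0.865428 + 0.845847] / 1.062070 = 1.611264
d₂ = d₁ − σ√T = 1.611264 − 1.062070 = 0.549193
N(d₁) = 0.946439,  N(d₂) = 0.708564,  e^(−rT) = 0.754386
E₀ = V₀·N(d₁) − D·e^(−rT)·N(d₂)
   = 404.3256·0.946439 − 170.1691·0.754386·0.708564 = 291.708847

E0=291.7088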